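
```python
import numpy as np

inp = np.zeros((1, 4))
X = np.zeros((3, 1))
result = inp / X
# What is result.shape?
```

(3, 4)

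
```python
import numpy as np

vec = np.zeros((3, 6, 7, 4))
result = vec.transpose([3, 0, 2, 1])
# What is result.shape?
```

(4, 3, 7, 6)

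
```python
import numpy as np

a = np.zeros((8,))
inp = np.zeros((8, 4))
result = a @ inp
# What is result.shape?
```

(4,)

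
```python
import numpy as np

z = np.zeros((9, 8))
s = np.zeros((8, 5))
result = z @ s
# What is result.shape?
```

(9, 5)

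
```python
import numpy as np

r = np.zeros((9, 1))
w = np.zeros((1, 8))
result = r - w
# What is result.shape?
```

(9, 8)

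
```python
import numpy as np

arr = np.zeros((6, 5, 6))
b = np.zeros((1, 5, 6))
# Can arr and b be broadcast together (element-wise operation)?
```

Yes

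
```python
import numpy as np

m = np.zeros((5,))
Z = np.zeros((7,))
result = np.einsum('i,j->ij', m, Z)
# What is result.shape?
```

(5, 7)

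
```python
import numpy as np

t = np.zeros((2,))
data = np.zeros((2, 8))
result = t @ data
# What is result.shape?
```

(8,)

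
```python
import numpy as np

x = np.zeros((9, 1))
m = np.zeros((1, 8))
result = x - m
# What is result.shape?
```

(9, 8)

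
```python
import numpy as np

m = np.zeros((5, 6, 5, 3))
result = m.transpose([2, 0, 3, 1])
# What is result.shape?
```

(5, 5, 3, 6)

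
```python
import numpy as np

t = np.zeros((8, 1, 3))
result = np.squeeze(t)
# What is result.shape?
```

(8, 3)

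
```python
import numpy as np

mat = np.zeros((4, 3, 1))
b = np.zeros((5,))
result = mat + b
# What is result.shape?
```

(4, 3, 5)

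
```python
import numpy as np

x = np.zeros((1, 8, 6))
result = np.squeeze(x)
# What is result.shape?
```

(8, 6)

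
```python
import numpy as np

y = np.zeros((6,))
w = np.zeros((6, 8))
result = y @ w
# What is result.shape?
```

(8,)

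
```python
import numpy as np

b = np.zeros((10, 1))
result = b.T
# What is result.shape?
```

(1, 10)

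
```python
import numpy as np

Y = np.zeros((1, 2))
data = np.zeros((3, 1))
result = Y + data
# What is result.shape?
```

(3, 2)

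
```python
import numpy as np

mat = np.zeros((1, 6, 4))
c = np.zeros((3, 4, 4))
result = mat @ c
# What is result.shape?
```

(3, 6, 4)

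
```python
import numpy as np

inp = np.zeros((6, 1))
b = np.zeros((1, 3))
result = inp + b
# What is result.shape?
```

(6, 3)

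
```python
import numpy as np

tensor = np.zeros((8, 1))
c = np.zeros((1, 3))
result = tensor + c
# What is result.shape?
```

(8, 3)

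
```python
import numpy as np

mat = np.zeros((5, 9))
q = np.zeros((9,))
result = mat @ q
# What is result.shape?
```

(5,)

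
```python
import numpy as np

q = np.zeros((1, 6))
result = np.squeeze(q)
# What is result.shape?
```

(6,)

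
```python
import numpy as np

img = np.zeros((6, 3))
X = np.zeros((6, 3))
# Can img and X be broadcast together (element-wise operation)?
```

Yes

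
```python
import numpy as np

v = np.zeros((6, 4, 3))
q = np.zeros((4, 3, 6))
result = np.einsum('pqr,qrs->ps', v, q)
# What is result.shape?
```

(6, 6)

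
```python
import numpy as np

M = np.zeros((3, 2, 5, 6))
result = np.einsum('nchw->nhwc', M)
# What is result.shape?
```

(3, 5, 6, 2)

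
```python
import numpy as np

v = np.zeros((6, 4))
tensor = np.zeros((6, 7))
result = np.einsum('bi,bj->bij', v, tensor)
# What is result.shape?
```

(6, 4, 7)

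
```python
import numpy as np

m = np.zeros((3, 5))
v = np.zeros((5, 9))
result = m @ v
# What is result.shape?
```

(3, 9)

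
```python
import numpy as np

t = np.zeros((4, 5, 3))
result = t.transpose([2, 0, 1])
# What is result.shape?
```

(3, 4, 5)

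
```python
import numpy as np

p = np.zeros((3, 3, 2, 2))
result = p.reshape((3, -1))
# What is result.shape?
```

(3, 12)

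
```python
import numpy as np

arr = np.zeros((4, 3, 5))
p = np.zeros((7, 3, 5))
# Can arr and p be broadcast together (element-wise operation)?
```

No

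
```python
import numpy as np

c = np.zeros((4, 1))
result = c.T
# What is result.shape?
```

(1, 4)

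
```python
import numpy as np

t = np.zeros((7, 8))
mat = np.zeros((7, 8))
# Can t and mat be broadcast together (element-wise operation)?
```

Yes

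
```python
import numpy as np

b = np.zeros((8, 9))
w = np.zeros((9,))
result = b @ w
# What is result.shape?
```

(8,)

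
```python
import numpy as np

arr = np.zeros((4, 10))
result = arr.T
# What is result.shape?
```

(10, 4)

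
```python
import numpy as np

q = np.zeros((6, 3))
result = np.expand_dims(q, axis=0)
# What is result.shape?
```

(1, 6, 3)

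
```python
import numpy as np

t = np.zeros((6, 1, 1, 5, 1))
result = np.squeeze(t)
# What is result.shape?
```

(6, 5)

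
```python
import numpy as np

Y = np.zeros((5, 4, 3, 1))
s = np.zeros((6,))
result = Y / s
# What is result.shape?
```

(5, 4, 3, 6)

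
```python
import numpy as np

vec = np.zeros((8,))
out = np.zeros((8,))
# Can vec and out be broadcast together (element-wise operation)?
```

Yes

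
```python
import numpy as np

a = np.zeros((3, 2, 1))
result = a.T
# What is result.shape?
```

(1, 2, 3)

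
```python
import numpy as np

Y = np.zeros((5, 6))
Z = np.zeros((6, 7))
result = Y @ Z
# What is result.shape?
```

(5, 7)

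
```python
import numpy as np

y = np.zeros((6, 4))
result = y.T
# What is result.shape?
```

(4, 6)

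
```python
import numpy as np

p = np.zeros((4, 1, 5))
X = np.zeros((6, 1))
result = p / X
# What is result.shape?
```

(4, 6, 5)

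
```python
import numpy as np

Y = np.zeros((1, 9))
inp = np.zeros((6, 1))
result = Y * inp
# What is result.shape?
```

(6, 9)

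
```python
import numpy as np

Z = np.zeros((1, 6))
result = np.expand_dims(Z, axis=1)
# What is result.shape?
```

(1, 1, 6)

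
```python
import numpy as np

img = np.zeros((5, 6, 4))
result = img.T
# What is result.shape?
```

(4, 6, 5)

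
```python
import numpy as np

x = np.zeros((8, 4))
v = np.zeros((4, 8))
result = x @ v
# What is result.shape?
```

(8, 8)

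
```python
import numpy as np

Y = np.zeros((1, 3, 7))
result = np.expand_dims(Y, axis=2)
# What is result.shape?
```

(1, 3, 1, 7)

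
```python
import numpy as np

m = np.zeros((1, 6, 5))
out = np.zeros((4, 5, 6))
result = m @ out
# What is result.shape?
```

(4, 6, 6)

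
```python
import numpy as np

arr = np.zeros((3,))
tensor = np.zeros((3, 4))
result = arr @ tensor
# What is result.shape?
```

(4,)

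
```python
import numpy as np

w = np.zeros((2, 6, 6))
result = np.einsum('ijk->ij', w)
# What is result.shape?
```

(2, 6)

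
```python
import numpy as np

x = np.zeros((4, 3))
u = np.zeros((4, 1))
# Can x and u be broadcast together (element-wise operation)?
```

Yes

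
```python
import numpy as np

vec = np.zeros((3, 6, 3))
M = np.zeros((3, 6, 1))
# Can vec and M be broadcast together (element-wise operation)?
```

Yes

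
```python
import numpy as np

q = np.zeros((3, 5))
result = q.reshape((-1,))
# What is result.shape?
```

(15,)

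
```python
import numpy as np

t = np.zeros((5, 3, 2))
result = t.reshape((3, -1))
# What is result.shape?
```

(3, 10)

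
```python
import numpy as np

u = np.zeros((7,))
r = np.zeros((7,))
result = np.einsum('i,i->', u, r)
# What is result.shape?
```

()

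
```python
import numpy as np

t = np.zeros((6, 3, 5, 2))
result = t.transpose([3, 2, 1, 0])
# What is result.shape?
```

(2, 5, 3, 6)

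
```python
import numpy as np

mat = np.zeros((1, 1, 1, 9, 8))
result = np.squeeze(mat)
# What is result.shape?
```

(9, 8)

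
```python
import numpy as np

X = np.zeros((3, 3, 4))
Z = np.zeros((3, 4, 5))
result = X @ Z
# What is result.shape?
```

(3, 3, 5)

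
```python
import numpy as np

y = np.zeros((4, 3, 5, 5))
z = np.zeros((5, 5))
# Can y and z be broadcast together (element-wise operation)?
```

Yes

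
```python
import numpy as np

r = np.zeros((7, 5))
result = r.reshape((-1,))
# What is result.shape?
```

(35,)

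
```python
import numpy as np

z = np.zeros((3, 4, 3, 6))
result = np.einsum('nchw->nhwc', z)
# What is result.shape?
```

(3, 3, 6, 4)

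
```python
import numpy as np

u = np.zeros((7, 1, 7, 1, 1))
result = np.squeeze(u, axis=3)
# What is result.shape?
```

(7, 1, 7, 1)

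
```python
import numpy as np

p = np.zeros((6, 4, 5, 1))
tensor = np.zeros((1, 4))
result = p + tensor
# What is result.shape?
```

(6, 4, 5, 4)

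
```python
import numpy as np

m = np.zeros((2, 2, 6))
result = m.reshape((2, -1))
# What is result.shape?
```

(2, 12)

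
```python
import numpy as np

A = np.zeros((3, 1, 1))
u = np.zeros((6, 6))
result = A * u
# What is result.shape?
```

(3, 6, 6)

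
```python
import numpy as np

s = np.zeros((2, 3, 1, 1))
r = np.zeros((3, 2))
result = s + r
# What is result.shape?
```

(2, 3, 3, 2)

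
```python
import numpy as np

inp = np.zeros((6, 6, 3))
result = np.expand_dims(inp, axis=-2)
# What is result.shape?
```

(6, 6, 1, 3)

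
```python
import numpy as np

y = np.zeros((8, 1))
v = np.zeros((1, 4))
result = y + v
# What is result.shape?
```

(8, 4)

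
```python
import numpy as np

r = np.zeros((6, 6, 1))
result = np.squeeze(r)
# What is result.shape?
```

(6, 6)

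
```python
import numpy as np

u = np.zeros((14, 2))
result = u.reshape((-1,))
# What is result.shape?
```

(28,)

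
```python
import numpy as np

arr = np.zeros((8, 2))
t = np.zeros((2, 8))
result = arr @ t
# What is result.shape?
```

(8, 8)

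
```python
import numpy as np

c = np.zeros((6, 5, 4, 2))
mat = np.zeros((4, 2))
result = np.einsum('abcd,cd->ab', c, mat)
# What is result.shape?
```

(6, 5)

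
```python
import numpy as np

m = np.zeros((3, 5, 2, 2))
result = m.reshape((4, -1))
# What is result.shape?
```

(4, 15)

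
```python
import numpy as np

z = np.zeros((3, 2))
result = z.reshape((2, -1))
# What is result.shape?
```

(2, 3)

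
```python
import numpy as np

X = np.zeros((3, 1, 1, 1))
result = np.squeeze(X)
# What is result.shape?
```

(3,)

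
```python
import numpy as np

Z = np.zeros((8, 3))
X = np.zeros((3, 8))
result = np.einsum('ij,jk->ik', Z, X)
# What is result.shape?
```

(8, 8)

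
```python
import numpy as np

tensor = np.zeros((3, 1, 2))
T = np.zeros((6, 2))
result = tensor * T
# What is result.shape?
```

(3, 6, 2)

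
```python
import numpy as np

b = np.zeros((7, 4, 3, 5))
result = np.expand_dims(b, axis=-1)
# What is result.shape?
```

(7, 4, 3, 5, 1)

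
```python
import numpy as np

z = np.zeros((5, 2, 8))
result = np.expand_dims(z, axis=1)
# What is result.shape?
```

(5, 1, 2, 8)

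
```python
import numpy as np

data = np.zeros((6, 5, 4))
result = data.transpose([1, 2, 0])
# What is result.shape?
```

(5, 4, 6)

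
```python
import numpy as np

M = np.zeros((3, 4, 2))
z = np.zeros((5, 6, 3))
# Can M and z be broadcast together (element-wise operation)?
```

No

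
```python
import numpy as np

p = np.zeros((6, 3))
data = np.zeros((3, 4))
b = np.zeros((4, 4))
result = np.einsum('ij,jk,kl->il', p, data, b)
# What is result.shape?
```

(6, 4)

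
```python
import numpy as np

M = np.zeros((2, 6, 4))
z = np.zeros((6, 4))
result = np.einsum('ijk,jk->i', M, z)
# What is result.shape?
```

(2,)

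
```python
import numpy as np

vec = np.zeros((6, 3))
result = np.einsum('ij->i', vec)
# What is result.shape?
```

(6,)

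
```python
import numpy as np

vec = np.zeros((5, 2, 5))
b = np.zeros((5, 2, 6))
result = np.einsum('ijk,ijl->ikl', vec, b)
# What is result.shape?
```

(5, 5, 6)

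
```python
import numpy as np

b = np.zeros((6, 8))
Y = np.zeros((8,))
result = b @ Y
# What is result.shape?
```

(6,)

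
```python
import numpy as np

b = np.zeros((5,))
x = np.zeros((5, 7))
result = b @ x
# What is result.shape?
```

(7,)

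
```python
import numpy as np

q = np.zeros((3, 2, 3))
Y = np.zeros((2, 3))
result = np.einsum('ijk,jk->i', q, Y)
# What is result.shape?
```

(3,)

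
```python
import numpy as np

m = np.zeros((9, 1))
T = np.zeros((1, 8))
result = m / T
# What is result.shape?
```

(9, 8)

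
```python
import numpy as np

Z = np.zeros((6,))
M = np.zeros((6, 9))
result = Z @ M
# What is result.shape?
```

(9,)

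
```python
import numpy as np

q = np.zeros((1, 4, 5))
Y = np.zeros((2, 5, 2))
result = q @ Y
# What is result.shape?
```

(2, 4, 2)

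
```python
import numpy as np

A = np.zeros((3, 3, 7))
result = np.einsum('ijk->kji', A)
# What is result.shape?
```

(7, 3, 3)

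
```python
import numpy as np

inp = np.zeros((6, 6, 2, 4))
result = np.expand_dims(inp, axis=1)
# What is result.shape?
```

(6, 1, 6, 2, 4)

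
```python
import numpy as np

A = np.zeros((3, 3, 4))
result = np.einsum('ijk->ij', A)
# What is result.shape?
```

(3, 3)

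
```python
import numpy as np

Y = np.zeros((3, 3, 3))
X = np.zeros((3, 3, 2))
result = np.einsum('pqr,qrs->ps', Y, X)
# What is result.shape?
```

(3, 2)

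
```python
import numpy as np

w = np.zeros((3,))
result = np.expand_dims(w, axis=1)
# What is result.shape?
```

(3, 1)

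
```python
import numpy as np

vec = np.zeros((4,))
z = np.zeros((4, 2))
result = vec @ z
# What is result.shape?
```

(2,)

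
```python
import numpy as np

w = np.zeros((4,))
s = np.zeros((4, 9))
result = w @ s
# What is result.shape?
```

(9,)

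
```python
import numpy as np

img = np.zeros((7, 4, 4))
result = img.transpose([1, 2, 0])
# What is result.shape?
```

(4, 4, 7)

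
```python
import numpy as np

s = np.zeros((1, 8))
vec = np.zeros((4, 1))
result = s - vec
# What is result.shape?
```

(4, 8)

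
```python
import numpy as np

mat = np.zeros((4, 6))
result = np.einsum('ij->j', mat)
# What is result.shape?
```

(6,)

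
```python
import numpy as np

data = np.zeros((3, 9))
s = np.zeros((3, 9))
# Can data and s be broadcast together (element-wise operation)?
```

Yes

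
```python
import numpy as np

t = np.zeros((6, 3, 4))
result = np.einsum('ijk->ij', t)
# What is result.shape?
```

(6, 3)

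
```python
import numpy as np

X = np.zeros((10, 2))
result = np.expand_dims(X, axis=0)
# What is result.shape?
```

(1, 10, 2)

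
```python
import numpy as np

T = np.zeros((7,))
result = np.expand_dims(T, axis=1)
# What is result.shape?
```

(7, 1)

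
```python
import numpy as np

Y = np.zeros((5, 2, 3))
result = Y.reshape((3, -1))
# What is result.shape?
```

(3, 10)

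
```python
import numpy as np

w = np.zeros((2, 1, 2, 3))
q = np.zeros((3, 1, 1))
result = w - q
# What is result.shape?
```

(2, 3, 2, 3)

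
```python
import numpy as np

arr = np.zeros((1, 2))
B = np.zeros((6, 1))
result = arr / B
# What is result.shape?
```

(6, 2)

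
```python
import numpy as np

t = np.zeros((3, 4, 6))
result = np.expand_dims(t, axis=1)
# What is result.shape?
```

(3, 1, 4, 6)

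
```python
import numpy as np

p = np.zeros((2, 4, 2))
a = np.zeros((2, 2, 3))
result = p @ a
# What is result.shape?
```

(2, 4, 3)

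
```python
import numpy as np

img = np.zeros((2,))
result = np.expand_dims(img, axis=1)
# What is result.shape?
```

(2, 1)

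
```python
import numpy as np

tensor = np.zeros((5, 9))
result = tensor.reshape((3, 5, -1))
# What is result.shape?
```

(3, 5, 3)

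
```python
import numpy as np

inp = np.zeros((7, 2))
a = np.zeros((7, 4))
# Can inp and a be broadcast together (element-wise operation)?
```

No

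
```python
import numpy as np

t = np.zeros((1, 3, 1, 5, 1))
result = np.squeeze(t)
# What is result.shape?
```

(3, 5)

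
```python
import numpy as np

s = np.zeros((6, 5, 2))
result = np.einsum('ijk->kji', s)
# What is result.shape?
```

(2, 5, 6)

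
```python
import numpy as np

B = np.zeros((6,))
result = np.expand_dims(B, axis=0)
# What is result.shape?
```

(1, 6)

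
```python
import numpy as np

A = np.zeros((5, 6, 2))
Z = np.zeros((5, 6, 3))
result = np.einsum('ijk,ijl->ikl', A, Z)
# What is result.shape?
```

(5, 2, 3)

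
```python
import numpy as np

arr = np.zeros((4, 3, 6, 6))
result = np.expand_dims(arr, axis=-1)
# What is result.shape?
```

(4, 3, 6, 6, 1)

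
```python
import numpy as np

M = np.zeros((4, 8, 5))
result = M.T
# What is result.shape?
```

(5, 8, 4)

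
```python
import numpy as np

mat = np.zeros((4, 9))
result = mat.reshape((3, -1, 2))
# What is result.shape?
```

(3, 6, 2)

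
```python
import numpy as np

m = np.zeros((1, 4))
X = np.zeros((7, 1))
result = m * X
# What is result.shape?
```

(7, 4)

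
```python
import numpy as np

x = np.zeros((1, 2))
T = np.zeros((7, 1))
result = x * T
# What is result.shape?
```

(7, 2)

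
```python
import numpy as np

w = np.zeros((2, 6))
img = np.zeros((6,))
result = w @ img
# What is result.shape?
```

(2,)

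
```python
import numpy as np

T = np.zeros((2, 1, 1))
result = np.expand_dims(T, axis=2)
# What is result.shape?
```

(2, 1, 1, 1)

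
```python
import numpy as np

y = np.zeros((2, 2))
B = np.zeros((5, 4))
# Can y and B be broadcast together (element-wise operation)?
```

No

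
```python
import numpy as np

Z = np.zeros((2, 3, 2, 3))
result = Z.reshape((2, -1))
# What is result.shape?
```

(2, 18)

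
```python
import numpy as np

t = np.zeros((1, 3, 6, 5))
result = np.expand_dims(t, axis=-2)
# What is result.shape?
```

(1, 3, 6, 1, 5)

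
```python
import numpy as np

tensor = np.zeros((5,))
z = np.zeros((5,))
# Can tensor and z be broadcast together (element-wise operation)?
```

Yes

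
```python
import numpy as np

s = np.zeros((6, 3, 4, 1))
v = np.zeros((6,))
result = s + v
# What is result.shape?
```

(6, 3, 4, 6)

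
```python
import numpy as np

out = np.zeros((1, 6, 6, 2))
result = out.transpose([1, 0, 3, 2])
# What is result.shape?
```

(6, 1, 2, 6)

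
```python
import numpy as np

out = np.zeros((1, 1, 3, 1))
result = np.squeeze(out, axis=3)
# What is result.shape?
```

(1, 1, 3)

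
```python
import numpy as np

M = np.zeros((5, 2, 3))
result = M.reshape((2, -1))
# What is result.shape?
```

(2, 15)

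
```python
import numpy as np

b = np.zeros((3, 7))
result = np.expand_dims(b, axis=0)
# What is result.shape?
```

(1, 3, 7)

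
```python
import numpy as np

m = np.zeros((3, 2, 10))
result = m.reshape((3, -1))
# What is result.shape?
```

(3, 20)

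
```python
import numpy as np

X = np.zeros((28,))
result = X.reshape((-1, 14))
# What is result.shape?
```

(2, 14)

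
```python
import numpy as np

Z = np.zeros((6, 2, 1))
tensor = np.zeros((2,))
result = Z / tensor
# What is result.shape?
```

(6, 2, 2)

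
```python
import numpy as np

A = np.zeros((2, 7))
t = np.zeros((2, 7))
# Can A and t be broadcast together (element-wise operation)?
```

Yes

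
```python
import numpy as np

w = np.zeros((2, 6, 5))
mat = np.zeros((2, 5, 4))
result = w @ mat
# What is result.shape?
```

(2, 6, 4)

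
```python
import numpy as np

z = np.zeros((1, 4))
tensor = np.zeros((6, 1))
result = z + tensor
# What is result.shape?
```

(6, 4)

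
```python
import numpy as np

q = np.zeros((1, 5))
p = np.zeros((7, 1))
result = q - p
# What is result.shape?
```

(7, 5)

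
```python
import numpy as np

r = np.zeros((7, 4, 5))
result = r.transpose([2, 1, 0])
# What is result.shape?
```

(5, 4, 7)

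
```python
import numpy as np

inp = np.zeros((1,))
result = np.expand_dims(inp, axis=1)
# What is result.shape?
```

(1, 1)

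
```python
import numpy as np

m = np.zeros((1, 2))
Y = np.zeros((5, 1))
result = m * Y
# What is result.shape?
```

(5, 2)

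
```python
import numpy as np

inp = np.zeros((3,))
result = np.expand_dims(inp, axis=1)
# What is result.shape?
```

(3, 1)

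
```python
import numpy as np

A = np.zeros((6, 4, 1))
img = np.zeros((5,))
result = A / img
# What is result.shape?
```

(6, 4, 5)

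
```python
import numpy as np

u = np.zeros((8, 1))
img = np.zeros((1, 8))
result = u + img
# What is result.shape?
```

(8, 8)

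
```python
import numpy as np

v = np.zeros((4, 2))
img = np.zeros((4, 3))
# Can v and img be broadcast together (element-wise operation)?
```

No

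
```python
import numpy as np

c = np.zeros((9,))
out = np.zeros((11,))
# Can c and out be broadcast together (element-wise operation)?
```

No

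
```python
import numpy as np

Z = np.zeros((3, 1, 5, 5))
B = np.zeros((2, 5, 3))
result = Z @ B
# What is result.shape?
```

(3, 2, 5, 3)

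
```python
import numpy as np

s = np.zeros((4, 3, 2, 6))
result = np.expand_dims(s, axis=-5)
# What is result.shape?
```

(1, 4, 3, 2, 6)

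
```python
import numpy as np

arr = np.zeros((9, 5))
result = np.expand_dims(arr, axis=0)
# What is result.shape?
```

(1, 9, 5)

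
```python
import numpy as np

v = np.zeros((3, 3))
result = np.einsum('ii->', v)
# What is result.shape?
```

()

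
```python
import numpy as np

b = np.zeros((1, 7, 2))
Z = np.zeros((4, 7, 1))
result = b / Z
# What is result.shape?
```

(4, 7, 2)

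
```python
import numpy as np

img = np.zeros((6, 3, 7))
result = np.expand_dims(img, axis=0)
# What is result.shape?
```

(1, 6, 3, 7)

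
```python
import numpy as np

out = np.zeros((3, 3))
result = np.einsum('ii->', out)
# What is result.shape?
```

()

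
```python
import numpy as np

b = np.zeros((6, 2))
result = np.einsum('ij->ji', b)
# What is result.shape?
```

(2, 6)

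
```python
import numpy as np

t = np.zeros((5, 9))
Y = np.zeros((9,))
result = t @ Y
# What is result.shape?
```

(5,)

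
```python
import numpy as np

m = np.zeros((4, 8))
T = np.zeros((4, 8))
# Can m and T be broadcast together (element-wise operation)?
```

Yes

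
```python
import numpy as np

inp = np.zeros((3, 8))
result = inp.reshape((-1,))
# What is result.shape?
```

(24,)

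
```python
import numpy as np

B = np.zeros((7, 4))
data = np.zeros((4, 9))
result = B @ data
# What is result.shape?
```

(7, 9)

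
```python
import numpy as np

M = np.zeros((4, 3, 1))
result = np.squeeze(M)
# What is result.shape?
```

(4, 3)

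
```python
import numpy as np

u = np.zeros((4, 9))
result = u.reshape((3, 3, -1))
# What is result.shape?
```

(3, 3, 4)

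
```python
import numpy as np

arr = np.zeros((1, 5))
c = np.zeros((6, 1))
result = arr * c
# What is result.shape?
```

(6, 5)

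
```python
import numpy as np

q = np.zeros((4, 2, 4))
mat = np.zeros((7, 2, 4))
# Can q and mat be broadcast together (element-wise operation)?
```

No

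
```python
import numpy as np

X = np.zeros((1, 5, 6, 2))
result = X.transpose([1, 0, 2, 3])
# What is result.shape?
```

(5, 1, 6, 2)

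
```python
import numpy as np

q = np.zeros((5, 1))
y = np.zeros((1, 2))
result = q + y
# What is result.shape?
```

(5, 2)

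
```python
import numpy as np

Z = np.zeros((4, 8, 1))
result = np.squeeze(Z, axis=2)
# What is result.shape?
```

(4, 8)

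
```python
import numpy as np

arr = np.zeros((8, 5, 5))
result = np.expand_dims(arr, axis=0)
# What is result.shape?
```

(1, 8, 5, 5)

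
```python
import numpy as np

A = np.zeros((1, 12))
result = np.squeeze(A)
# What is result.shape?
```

(12,)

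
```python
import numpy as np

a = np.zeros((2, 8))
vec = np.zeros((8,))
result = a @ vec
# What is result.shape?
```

(2,)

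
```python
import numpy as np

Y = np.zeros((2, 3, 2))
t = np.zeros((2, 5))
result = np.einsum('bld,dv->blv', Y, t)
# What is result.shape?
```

(2, 3, 5)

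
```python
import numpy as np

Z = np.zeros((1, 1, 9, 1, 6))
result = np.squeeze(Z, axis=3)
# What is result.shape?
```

(1, 1, 9, 6)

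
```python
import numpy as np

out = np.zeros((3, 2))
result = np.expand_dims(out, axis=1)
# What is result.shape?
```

(3, 1, 2)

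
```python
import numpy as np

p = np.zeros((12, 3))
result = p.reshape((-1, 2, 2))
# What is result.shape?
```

(9, 2, 2)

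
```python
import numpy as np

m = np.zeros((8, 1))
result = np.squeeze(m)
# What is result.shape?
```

(8,)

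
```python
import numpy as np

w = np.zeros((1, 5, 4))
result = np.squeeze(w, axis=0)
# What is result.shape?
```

(5, 4)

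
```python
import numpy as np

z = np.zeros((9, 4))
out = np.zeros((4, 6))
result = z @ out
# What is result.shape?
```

(9, 6)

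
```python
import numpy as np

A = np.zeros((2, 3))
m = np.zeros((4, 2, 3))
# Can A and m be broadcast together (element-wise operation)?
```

Yes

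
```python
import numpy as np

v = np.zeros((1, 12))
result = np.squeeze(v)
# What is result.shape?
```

(12,)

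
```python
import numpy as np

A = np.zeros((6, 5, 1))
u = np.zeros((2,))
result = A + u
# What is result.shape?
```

(6, 5, 2)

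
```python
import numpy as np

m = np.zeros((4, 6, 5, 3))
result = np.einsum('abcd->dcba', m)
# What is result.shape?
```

(3, 5, 6, 4)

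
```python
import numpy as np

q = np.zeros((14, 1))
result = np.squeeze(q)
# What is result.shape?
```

(14,)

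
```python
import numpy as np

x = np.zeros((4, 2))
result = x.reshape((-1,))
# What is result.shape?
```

(8,)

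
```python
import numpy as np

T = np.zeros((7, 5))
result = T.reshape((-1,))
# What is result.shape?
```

(35,)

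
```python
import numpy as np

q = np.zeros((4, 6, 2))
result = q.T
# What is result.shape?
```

(2, 6, 4)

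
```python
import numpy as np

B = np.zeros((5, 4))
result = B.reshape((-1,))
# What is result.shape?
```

(20,)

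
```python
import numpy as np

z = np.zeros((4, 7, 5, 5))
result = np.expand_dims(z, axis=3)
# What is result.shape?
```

(4, 7, 5, 1, 5)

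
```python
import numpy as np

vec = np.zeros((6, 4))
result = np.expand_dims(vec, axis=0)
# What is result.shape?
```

(1, 6, 4)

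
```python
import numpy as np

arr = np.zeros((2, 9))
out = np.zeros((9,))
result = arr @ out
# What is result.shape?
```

(2,)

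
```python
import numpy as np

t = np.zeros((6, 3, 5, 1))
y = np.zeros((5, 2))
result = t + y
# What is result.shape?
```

(6, 3, 5, 2)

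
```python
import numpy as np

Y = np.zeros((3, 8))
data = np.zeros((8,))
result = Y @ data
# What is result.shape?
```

(3,)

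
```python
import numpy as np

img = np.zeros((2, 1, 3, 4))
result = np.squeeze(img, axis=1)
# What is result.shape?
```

(2, 3, 4)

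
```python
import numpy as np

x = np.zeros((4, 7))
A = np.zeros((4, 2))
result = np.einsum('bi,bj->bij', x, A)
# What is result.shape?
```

(4, 7, 2)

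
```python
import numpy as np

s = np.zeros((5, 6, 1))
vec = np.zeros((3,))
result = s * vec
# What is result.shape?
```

(5, 6, 3)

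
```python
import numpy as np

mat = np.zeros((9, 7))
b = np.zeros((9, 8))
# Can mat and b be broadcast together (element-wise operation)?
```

No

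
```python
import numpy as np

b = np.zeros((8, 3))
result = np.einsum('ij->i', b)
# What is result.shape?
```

(8,)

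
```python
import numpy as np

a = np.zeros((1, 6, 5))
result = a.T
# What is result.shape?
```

(5, 6, 1)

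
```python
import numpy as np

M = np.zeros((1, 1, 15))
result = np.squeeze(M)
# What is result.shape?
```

(15,)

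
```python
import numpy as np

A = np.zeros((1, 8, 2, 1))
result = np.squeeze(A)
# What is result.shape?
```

(8, 2)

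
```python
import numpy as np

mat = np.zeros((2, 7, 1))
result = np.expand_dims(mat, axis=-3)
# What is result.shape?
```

(2, 1, 7, 1)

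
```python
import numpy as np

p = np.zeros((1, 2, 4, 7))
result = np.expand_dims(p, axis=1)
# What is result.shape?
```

(1, 1, 2, 4, 7)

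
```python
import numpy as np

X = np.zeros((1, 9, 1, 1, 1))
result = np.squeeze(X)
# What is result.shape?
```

(9,)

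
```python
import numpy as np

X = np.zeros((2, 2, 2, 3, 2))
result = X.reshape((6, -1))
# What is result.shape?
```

(6, 8)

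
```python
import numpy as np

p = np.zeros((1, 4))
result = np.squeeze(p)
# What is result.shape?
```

(4,)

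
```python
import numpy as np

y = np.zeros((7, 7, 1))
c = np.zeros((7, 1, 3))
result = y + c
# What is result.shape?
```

(7, 7, 3)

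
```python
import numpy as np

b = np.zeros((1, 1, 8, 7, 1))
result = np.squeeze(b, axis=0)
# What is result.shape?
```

(1, 8, 7, 1)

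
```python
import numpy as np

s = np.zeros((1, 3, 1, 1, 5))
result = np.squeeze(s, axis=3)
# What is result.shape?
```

(1, 3, 1, 5)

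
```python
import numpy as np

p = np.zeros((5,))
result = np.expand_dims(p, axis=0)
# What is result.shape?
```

(1, 5)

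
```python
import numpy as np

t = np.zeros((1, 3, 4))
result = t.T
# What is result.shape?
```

(4, 3, 1)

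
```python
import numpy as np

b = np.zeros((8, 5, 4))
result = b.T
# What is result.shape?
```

(4, 5, 8)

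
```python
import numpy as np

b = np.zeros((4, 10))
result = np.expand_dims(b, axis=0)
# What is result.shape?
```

(1, 4, 10)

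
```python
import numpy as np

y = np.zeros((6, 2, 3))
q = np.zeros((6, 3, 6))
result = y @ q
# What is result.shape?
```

(6, 2, 6)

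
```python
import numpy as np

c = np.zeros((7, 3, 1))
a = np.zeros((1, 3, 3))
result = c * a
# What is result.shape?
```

(7, 3, 3)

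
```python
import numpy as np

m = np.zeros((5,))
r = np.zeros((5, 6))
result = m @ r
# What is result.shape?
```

(6,)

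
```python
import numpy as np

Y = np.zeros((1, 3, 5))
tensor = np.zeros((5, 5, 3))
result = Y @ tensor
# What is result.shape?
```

(5, 3, 3)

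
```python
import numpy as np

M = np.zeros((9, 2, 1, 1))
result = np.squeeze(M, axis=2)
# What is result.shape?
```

(9, 2, 1)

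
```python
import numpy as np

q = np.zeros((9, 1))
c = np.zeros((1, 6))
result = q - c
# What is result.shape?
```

(9, 6)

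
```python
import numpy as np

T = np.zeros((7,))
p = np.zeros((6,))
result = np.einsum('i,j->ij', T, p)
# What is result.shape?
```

(7, 6)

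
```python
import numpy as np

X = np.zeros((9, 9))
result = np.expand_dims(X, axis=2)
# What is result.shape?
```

(9, 9, 1)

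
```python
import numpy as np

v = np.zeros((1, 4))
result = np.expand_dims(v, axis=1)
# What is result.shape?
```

(1, 1, 4)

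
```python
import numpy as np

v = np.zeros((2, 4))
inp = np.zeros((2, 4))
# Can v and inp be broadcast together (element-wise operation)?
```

Yes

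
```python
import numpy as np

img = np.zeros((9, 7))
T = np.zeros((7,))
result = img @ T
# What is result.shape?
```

(9,)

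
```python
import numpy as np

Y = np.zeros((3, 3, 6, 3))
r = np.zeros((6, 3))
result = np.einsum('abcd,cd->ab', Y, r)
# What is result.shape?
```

(3, 3)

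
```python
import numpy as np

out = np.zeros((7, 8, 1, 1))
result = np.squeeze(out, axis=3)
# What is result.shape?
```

(7, 8, 1)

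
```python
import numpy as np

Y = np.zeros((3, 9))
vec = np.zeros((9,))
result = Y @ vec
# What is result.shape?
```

(3,)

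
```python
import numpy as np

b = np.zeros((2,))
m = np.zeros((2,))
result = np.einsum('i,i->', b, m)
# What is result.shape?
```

()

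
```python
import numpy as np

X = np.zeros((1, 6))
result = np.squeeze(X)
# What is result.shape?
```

(6,)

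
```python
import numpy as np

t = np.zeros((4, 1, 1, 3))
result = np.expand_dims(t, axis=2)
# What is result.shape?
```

(4, 1, 1, 1, 3)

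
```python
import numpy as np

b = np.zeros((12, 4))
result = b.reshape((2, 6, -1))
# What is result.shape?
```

(2, 6, 4)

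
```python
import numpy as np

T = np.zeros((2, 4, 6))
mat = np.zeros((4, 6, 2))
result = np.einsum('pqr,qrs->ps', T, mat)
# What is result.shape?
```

(2, 2)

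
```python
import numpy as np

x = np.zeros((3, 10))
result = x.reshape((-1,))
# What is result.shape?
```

(30,)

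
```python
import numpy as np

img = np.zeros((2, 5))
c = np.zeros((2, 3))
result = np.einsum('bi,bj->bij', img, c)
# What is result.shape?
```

(2, 5, 3)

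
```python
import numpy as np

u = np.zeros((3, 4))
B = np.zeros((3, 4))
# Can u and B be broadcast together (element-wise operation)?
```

Yes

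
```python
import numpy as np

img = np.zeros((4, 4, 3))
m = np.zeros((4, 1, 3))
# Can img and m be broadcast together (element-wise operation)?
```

Yes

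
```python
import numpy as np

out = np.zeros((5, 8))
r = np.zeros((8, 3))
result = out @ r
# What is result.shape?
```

(5, 3)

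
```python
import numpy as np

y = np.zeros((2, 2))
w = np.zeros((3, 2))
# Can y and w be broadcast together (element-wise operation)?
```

No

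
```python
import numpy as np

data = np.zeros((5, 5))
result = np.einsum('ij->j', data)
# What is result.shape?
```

(5,)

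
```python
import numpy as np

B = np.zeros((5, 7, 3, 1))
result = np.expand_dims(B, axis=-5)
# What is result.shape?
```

(1, 5, 7, 3, 1)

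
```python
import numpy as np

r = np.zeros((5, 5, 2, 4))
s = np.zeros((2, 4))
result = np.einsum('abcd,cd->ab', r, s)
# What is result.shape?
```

(5, 5)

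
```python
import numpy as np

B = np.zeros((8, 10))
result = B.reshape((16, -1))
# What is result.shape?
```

(16, 5)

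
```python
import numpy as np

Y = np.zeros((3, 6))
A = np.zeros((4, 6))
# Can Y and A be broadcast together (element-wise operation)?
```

No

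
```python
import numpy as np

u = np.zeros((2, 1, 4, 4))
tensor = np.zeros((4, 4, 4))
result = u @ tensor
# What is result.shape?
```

(2, 4, 4, 4)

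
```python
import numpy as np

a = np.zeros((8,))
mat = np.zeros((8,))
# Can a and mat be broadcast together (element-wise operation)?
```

Yes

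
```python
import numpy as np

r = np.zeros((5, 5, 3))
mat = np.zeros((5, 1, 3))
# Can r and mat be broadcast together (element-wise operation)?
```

Yes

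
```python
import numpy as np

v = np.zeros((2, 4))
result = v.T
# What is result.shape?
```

(4, 2)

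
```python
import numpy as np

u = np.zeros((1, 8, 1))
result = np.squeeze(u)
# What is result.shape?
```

(8,)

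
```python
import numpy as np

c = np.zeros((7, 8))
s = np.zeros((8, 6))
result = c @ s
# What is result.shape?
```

(7, 6)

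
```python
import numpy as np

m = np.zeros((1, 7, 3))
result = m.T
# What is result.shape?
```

(3, 7, 1)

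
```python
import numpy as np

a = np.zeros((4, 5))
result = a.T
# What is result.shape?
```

(5, 4)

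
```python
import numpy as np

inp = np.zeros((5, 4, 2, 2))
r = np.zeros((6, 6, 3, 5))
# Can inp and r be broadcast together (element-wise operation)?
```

No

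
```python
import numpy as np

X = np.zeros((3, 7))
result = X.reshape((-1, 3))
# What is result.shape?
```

(7, 3)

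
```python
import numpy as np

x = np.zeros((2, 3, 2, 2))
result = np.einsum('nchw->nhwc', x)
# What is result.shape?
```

(2, 2, 2, 3)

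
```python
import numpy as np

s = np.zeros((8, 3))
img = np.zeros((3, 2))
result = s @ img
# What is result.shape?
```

(8, 2)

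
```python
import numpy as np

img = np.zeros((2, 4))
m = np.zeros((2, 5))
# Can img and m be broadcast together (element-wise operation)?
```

No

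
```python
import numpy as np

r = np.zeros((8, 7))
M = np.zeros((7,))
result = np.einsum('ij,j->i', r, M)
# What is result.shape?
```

(8,)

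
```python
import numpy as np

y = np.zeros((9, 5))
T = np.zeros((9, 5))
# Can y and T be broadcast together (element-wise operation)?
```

Yes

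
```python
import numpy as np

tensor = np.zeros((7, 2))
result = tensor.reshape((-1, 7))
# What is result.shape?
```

(2, 7)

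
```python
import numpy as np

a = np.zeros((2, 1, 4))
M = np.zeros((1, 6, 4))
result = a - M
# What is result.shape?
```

(2, 6, 4)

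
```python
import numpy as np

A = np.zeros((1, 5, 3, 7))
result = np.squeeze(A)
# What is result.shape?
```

(5, 3, 7)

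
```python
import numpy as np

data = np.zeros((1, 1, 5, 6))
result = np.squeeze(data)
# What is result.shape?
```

(5, 6)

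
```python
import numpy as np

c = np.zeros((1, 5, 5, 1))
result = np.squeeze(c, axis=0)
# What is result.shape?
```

(5, 5, 1)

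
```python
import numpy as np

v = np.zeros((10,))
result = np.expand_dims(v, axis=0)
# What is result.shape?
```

(1, 10)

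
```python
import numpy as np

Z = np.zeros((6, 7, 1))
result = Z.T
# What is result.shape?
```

(1, 7, 6)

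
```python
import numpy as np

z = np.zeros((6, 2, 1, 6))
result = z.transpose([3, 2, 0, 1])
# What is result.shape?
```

(6, 1, 6, 2)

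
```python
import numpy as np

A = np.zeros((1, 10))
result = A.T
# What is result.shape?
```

(10, 1)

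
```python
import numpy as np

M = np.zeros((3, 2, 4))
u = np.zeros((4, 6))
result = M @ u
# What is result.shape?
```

(3, 2, 6)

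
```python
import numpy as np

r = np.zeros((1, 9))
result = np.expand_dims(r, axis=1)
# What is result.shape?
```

(1, 1, 9)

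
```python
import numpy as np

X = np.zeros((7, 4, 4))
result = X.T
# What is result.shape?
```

(4, 4, 7)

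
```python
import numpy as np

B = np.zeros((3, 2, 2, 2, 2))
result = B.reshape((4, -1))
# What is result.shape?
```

(4, 12)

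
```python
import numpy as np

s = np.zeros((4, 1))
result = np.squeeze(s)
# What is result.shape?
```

(4,)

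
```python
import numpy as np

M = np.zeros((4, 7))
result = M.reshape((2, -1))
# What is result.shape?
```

(2, 14)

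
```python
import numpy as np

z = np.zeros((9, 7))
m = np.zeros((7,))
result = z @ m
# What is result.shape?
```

(9,)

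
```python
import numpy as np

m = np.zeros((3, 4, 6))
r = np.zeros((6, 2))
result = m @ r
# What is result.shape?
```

(3, 4, 2)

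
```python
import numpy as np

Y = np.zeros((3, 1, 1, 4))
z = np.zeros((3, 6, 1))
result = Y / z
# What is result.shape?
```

(3, 3, 6, 4)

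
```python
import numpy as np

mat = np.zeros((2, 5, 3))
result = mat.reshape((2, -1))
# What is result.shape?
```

(2, 15)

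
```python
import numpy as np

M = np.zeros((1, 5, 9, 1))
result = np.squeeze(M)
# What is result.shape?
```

(5, 9)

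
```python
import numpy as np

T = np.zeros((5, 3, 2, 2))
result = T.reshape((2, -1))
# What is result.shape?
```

(2, 30)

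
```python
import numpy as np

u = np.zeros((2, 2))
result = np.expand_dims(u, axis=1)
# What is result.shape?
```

(2, 1, 2)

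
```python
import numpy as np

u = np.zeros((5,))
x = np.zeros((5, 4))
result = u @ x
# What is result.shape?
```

(4,)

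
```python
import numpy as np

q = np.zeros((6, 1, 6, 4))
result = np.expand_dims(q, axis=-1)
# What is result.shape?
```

(6, 1, 6, 4, 1)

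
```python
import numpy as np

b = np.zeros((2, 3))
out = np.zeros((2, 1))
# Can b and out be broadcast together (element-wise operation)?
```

Yes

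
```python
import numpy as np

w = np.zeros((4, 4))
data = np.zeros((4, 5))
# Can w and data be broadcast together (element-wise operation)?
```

No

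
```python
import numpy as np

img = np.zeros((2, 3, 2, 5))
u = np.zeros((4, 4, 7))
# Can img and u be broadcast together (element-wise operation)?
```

No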